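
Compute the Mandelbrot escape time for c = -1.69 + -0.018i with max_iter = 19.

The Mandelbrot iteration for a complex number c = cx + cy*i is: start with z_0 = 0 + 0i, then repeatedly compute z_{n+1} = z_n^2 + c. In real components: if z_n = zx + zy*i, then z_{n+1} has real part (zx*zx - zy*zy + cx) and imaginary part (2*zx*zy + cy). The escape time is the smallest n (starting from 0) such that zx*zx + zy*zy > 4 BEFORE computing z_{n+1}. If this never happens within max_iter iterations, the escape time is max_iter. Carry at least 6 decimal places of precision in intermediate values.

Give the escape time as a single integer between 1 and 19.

z_0 = 0 + 0i, c = -1.6900 + -0.0180i
Iter 1: z = -1.6900 + -0.0180i, |z|^2 = 2.8564
Iter 2: z = 1.1658 + 0.0428i, |z|^2 = 1.3609
Iter 3: z = -0.3328 + 0.0819i, |z|^2 = 0.1175
Iter 4: z = -1.5859 + -0.0725i, |z|^2 = 2.5205
Iter 5: z = 0.8200 + 0.2120i, |z|^2 = 0.7173
Iter 6: z = -1.0626 + 0.3296i, |z|^2 = 1.2377
Iter 7: z = -0.6696 + -0.7185i, |z|^2 = 0.9646
Iter 8: z = -1.7579 + 0.9442i, |z|^2 = 3.9816
Iter 9: z = 0.5086 + -3.3375i, |z|^2 = 11.3976
Escaped at iteration 9

Answer: 9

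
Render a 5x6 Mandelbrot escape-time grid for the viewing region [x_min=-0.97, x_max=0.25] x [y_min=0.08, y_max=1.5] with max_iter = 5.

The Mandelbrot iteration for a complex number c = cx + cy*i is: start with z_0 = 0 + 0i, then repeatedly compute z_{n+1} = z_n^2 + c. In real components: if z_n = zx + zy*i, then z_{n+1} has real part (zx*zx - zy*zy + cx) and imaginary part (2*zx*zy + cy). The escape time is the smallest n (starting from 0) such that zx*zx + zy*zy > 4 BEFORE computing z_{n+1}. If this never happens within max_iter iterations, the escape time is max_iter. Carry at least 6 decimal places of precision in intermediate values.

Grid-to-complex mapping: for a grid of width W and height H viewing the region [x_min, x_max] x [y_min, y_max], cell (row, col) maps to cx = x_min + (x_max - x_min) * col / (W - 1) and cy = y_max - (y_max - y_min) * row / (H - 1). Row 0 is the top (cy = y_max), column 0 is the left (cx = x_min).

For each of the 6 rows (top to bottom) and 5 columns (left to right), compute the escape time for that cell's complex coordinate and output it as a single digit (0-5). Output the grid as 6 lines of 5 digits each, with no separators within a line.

Answer: 22222
33332
34554
45555
55555
55555

Derivation:
(row=0, col=0): c = -0.9700 + 1.5000i → escape time 2
(row=0, col=1): c = -0.6650 + 1.5000i → escape time 2
(row=0, col=2): c = -0.3600 + 1.5000i → escape time 2
(row=0, col=3): c = -0.0550 + 1.5000i → escape time 2
(row=0, col=4): c = 0.2500 + 1.5000i → escape time 2
(row=1, col=0): c = -0.9700 + 1.2160i → escape time 3
(row=1, col=1): c = -0.6650 + 1.2160i → escape time 3
(row=1, col=2): c = -0.3600 + 1.2160i → escape time 3
(row=1, col=3): c = -0.0550 + 1.2160i → escape time 3
(row=1, col=4): c = 0.2500 + 1.2160i → escape time 2
(row=2, col=0): c = -0.9700 + 0.9320i → escape time 3
(row=2, col=1): c = -0.6650 + 0.9320i → escape time 4
(row=2, col=2): c = -0.3600 + 0.9320i → escape time 5
(row=2, col=3): c = -0.0550 + 0.9320i → escape time 5
(row=2, col=4): c = 0.2500 + 0.9320i → escape time 4
(row=3, col=0): c = -0.9700 + 0.6480i → escape time 4
(row=3, col=1): c = -0.6650 + 0.6480i → escape time 5
(row=3, col=2): c = -0.3600 + 0.6480i → escape time 5
(row=3, col=3): c = -0.0550 + 0.6480i → escape time 5
(row=3, col=4): c = 0.2500 + 0.6480i → escape time 5
(row=4, col=0): c = -0.9700 + 0.3640i → escape time 5
(row=4, col=1): c = -0.6650 + 0.3640i → escape time 5
(row=4, col=2): c = -0.3600 + 0.3640i → escape time 5
(row=4, col=3): c = -0.0550 + 0.3640i → escape time 5
(row=4, col=4): c = 0.2500 + 0.3640i → escape time 5
(row=5, col=0): c = -0.9700 + 0.0800i → escape time 5
(row=5, col=1): c = -0.6650 + 0.0800i → escape time 5
(row=5, col=2): c = -0.3600 + 0.0800i → escape time 5
(row=5, col=3): c = -0.0550 + 0.0800i → escape time 5
(row=5, col=4): c = 0.2500 + 0.0800i → escape time 5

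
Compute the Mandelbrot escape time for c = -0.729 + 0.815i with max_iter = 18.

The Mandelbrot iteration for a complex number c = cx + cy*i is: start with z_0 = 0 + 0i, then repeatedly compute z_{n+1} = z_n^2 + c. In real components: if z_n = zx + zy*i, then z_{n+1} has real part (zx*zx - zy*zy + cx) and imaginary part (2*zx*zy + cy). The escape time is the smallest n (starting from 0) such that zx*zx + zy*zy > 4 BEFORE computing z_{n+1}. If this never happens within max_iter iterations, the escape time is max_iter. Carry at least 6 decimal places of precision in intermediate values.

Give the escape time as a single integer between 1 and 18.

Answer: 4

Derivation:
z_0 = 0 + 0i, c = -0.7290 + 0.8150i
Iter 1: z = -0.7290 + 0.8150i, |z|^2 = 1.1957
Iter 2: z = -0.8618 + -0.3733i, |z|^2 = 0.8820
Iter 3: z = -0.1257 + 1.4584i, |z|^2 = 2.1426
Iter 4: z = -2.8400 + 0.4485i, |z|^2 = 8.2668
Escaped at iteration 4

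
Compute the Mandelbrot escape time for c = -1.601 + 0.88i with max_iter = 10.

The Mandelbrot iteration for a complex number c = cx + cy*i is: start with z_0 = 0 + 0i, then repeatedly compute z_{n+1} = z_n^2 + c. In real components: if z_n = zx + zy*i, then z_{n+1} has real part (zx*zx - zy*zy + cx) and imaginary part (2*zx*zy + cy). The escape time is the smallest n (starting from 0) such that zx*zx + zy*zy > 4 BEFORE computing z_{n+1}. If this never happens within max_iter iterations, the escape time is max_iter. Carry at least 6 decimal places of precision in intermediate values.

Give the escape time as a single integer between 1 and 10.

Answer: 3

Derivation:
z_0 = 0 + 0i, c = -1.6010 + 0.8800i
Iter 1: z = -1.6010 + 0.8800i, |z|^2 = 3.3376
Iter 2: z = 0.1878 + -1.9378i, |z|^2 = 3.7902
Iter 3: z = -5.3206 + 0.1522i, |z|^2 = 28.3324
Escaped at iteration 3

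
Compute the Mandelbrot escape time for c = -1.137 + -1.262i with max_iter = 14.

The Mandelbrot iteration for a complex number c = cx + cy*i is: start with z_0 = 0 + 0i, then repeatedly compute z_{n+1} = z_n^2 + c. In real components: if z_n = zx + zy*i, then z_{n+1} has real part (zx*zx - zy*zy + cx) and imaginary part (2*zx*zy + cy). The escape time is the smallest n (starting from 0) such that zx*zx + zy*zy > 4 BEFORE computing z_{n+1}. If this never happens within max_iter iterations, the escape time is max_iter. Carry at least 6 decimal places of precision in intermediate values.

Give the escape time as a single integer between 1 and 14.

Answer: 2

Derivation:
z_0 = 0 + 0i, c = -1.1370 + -1.2620i
Iter 1: z = -1.1370 + -1.2620i, |z|^2 = 2.8854
Iter 2: z = -1.4369 + 1.6078i, |z|^2 = 4.6496
Escaped at iteration 2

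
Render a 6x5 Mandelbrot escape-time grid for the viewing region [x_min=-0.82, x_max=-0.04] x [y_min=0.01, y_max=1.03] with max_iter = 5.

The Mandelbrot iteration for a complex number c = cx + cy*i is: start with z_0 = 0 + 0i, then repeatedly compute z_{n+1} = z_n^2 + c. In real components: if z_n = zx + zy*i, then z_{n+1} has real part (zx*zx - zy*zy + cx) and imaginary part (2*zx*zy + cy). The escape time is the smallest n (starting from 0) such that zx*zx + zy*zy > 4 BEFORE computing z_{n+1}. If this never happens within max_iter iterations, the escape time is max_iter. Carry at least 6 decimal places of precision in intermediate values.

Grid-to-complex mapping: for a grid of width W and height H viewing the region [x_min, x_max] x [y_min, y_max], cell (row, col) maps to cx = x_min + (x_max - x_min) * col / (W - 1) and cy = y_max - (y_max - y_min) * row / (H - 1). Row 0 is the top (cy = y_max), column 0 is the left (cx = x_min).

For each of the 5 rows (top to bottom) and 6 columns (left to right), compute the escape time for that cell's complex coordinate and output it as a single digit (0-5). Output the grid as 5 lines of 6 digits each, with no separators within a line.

(row=0, col=0): c = -0.8200 + 1.0300i → escape time 3
(row=0, col=1): c = -0.6640 + 1.0300i → escape time 3
(row=0, col=2): c = -0.5080 + 1.0300i → escape time 4
(row=0, col=3): c = -0.3520 + 1.0300i → escape time 5
(row=0, col=4): c = -0.1960 + 1.0300i → escape time 5
(row=0, col=5): c = -0.0400 + 1.0300i → escape time 5
(row=1, col=0): c = -0.8200 + 0.7750i → escape time 4
(row=1, col=1): c = -0.6640 + 0.7750i → escape time 4
(row=1, col=2): c = -0.5080 + 0.7750i → escape time 5
(row=1, col=3): c = -0.3520 + 0.7750i → escape time 5
(row=1, col=4): c = -0.1960 + 0.7750i → escape time 5
(row=1, col=5): c = -0.0400 + 0.7750i → escape time 5
(row=2, col=0): c = -0.8200 + 0.5200i → escape time 5
(row=2, col=1): c = -0.6640 + 0.5200i → escape time 5
(row=2, col=2): c = -0.5080 + 0.5200i → escape time 5
(row=2, col=3): c = -0.3520 + 0.5200i → escape time 5
(row=2, col=4): c = -0.1960 + 0.5200i → escape time 5
(row=2, col=5): c = -0.0400 + 0.5200i → escape time 5
(row=3, col=0): c = -0.8200 + 0.2650i → escape time 5
(row=3, col=1): c = -0.6640 + 0.2650i → escape time 5
(row=3, col=2): c = -0.5080 + 0.2650i → escape time 5
(row=3, col=3): c = -0.3520 + 0.2650i → escape time 5
(row=3, col=4): c = -0.1960 + 0.2650i → escape time 5
(row=3, col=5): c = -0.0400 + 0.2650i → escape time 5
(row=4, col=0): c = -0.8200 + 0.0100i → escape time 5
(row=4, col=1): c = -0.6640 + 0.0100i → escape time 5
(row=4, col=2): c = -0.5080 + 0.0100i → escape time 5
(row=4, col=3): c = -0.3520 + 0.0100i → escape time 5
(row=4, col=4): c = -0.1960 + 0.0100i → escape time 5
(row=4, col=5): c = -0.0400 + 0.0100i → escape time 5

Answer: 334555
445555
555555
555555
555555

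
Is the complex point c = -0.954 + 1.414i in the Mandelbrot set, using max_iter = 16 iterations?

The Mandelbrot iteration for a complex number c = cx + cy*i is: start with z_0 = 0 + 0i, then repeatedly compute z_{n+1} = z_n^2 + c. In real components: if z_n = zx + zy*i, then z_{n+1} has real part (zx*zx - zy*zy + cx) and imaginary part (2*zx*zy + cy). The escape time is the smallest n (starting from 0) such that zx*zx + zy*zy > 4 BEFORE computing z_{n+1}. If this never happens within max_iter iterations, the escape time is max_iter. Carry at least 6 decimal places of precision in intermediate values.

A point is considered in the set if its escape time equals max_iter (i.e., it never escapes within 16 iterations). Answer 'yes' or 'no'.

z_0 = 0 + 0i, c = -0.9540 + 1.4140i
Iter 1: z = -0.9540 + 1.4140i, |z|^2 = 2.9095
Iter 2: z = -2.0433 + -1.2839i, |z|^2 = 5.8234
Escaped at iteration 2

Answer: no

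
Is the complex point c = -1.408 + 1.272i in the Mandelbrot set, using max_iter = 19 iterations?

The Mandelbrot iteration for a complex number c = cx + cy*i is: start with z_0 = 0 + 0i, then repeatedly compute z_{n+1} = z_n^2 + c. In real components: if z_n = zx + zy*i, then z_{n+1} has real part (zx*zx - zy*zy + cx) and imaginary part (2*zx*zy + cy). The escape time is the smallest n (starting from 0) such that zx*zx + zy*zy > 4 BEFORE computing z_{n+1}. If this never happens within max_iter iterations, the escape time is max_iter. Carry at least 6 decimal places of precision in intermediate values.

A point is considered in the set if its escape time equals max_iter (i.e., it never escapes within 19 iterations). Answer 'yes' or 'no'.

Answer: no

Derivation:
z_0 = 0 + 0i, c = -1.4080 + 1.2720i
Iter 1: z = -1.4080 + 1.2720i, |z|^2 = 3.6004
Iter 2: z = -1.0435 + -2.3100i, |z|^2 = 6.4248
Escaped at iteration 2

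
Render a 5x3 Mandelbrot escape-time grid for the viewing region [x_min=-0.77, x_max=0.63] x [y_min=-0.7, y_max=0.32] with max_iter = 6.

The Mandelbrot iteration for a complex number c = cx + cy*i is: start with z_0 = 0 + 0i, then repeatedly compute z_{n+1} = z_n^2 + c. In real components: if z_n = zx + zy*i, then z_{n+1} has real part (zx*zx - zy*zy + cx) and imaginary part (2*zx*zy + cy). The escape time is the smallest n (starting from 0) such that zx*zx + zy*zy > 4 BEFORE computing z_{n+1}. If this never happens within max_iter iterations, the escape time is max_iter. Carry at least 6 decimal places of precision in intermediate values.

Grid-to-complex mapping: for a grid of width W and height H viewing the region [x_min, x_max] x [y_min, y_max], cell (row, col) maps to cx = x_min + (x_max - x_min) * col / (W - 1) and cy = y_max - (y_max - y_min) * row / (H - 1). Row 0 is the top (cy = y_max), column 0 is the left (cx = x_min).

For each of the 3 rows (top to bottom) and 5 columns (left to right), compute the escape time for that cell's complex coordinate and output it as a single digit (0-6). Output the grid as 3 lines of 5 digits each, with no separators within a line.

Answer: 66664
66664
46663

Derivation:
(row=0, col=0): c = -0.7700 + 0.3200i → escape time 6
(row=0, col=1): c = -0.4200 + 0.3200i → escape time 6
(row=0, col=2): c = -0.0700 + 0.3200i → escape time 6
(row=0, col=3): c = 0.2800 + 0.3200i → escape time 6
(row=0, col=4): c = 0.6300 + 0.3200i → escape time 4
(row=1, col=0): c = -0.7700 + -0.1900i → escape time 6
(row=1, col=1): c = -0.4200 + -0.1900i → escape time 6
(row=1, col=2): c = -0.0700 + -0.1900i → escape time 6
(row=1, col=3): c = 0.2800 + -0.1900i → escape time 6
(row=1, col=4): c = 0.6300 + -0.1900i → escape time 4
(row=2, col=0): c = -0.7700 + -0.7000i → escape time 4
(row=2, col=1): c = -0.4200 + -0.7000i → escape time 6
(row=2, col=2): c = -0.0700 + -0.7000i → escape time 6
(row=2, col=3): c = 0.2800 + -0.7000i → escape time 6
(row=2, col=4): c = 0.6300 + -0.7000i → escape time 3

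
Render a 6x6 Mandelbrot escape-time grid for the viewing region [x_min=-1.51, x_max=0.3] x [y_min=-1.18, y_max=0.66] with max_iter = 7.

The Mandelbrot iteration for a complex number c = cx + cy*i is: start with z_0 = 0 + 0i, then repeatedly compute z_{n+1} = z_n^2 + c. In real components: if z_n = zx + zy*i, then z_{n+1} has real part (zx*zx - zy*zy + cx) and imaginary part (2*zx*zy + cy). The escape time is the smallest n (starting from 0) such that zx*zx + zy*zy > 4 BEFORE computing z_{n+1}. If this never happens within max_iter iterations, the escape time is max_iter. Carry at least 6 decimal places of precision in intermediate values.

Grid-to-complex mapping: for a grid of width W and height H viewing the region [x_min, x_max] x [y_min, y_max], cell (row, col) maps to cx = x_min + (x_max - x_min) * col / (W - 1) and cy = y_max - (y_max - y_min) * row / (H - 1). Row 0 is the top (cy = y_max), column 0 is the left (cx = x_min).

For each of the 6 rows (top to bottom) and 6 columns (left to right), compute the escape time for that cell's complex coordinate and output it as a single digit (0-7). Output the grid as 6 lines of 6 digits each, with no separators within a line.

(row=0, col=0): c = -1.5100 + 0.6600i → escape time 3
(row=0, col=1): c = -1.1480 + 0.6600i → escape time 3
(row=0, col=2): c = -0.7860 + 0.6600i → escape time 5
(row=0, col=3): c = -0.4240 + 0.6600i → escape time 7
(row=0, col=4): c = -0.0620 + 0.6600i → escape time 7
(row=0, col=5): c = 0.3000 + 0.6600i → escape time 7
(row=1, col=0): c = -1.5100 + 0.2920i → escape time 5
(row=1, col=1): c = -1.1480 + 0.2920i → escape time 7
(row=1, col=2): c = -0.7860 + 0.2920i → escape time 7
(row=1, col=3): c = -0.4240 + 0.2920i → escape time 7
(row=1, col=4): c = -0.0620 + 0.2920i → escape time 7
(row=1, col=5): c = 0.3000 + 0.2920i → escape time 7
(row=2, col=0): c = -1.5100 + -0.0760i → escape time 7
(row=2, col=1): c = -1.1480 + -0.0760i → escape time 7
(row=2, col=2): c = -0.7860 + -0.0760i → escape time 7
(row=2, col=3): c = -0.4240 + -0.0760i → escape time 7
(row=2, col=4): c = -0.0620 + -0.0760i → escape time 7
(row=2, col=5): c = 0.3000 + -0.0760i → escape time 7
(row=3, col=0): c = -1.5100 + -0.4440i → escape time 3
(row=3, col=1): c = -1.1480 + -0.4440i → escape time 6
(row=3, col=2): c = -0.7860 + -0.4440i → escape time 7
(row=3, col=3): c = -0.4240 + -0.4440i → escape time 7
(row=3, col=4): c = -0.0620 + -0.4440i → escape time 7
(row=3, col=5): c = 0.3000 + -0.4440i → escape time 7
(row=4, col=0): c = -1.5100 + -0.8120i → escape time 3
(row=4, col=1): c = -1.1480 + -0.8120i → escape time 3
(row=4, col=2): c = -0.7860 + -0.8120i → escape time 4
(row=4, col=3): c = -0.4240 + -0.8120i → escape time 6
(row=4, col=4): c = -0.0620 + -0.8120i → escape time 7
(row=4, col=5): c = 0.3000 + -0.8120i → escape time 4
(row=5, col=0): c = -1.5100 + -1.1800i → escape time 2
(row=5, col=1): c = -1.1480 + -1.1800i → escape time 3
(row=5, col=2): c = -0.7860 + -1.1800i → escape time 3
(row=5, col=3): c = -0.4240 + -1.1800i → escape time 3
(row=5, col=4): c = -0.0620 + -1.1800i → escape time 3
(row=5, col=5): c = 0.3000 + -1.1800i → escape time 2

Answer: 335777
577777
777777
367777
334674
233332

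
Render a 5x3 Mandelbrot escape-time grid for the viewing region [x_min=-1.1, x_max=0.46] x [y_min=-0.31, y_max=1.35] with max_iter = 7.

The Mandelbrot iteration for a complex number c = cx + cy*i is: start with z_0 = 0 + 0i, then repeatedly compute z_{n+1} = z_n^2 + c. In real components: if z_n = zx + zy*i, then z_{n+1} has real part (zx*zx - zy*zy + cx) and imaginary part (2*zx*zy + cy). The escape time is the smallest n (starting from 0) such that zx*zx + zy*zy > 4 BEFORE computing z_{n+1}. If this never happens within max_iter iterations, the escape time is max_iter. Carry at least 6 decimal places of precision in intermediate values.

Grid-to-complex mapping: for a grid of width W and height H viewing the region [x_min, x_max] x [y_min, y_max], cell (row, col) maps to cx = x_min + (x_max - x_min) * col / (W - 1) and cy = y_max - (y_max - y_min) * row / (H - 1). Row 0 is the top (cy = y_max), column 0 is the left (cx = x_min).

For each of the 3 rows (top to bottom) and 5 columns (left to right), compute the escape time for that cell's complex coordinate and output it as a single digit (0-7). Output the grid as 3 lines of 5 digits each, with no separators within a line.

(row=0, col=0): c = -1.1000 + 1.3500i → escape time 2
(row=0, col=1): c = -0.7100 + 1.3500i → escape time 2
(row=0, col=2): c = -0.3200 + 1.3500i → escape time 2
(row=0, col=3): c = 0.0700 + 1.3500i → escape time 2
(row=0, col=4): c = 0.4600 + 1.3500i → escape time 2
(row=1, col=0): c = -1.1000 + 0.5200i → escape time 5
(row=1, col=1): c = -0.7100 + 0.5200i → escape time 7
(row=1, col=2): c = -0.3200 + 0.5200i → escape time 7
(row=1, col=3): c = 0.0700 + 0.5200i → escape time 7
(row=1, col=4): c = 0.4600 + 0.5200i → escape time 5
(row=2, col=0): c = -1.1000 + -0.3100i → escape time 7
(row=2, col=1): c = -0.7100 + -0.3100i → escape time 7
(row=2, col=2): c = -0.3200 + -0.3100i → escape time 7
(row=2, col=3): c = 0.0700 + -0.3100i → escape time 7
(row=2, col=4): c = 0.4600 + -0.3100i → escape time 7

Answer: 22222
57775
77777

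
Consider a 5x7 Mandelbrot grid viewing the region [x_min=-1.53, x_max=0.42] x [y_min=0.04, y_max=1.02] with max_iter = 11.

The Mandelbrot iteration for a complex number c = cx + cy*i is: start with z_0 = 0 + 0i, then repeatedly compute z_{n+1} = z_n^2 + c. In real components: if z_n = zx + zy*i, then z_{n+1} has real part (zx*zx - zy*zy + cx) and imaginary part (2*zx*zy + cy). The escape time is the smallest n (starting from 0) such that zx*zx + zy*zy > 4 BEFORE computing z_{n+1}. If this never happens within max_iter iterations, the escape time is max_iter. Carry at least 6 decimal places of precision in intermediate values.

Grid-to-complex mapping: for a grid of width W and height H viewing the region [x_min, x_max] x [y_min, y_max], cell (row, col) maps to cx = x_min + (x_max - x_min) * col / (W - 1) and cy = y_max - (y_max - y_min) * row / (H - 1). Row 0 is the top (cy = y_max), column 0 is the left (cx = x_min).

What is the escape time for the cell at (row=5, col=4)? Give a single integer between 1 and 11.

z_0 = 0 + 0i, c = 0.4200 + 0.2033i
Iter 1: z = 0.4200 + 0.2033i, |z|^2 = 0.2177
Iter 2: z = 0.5551 + 0.3741i, |z|^2 = 0.4481
Iter 3: z = 0.5881 + 0.6187i, |z|^2 = 0.7286
Iter 4: z = 0.3831 + 0.9310i, |z|^2 = 1.0136
Iter 5: z = -0.3000 + 0.9167i, |z|^2 = 0.9304
Iter 6: z = -0.3304 + -0.3467i, |z|^2 = 0.2294
Iter 7: z = 0.4090 + 0.4324i, |z|^2 = 0.3543
Iter 8: z = 0.4002 + 0.5570i, |z|^2 = 0.4705
Iter 9: z = 0.2699 + 0.6492i, |z|^2 = 0.4943
Iter 10: z = 0.0714 + 0.5538i, |z|^2 = 0.3118

Answer: 11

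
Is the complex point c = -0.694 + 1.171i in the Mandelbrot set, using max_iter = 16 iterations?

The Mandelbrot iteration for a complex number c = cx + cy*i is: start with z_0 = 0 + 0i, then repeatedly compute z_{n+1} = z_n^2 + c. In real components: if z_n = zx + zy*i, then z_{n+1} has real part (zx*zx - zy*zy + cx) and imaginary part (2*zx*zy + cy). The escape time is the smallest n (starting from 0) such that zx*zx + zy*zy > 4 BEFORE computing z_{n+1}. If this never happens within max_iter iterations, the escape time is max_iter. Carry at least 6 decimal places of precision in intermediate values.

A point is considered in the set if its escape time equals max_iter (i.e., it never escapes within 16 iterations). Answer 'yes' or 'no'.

Answer: no

Derivation:
z_0 = 0 + 0i, c = -0.6940 + 1.1710i
Iter 1: z = -0.6940 + 1.1710i, |z|^2 = 1.8529
Iter 2: z = -1.5836 + -0.4543i, |z|^2 = 2.7142
Iter 3: z = 1.6074 + 2.6100i, |z|^2 = 9.3958
Escaped at iteration 3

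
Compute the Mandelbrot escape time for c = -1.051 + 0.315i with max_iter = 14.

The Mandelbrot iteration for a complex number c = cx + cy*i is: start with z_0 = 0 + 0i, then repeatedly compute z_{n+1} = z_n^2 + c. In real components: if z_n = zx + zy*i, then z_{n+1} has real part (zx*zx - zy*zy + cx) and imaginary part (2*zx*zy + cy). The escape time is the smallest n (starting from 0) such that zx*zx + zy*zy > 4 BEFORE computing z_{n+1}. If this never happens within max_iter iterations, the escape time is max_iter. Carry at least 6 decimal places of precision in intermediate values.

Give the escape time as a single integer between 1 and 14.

z_0 = 0 + 0i, c = -1.0510 + 0.3150i
Iter 1: z = -1.0510 + 0.3150i, |z|^2 = 1.2038
Iter 2: z = -0.0456 + -0.3471i, |z|^2 = 0.1226
Iter 3: z = -1.1694 + 0.3467i, |z|^2 = 1.4877
Iter 4: z = 0.1964 + -0.4958i, |z|^2 = 0.2844
Iter 5: z = -1.2583 + 0.1203i, |z|^2 = 1.5977
Iter 6: z = 0.5178 + 0.0123i, |z|^2 = 0.2683
Iter 7: z = -0.7830 + 0.3277i, |z|^2 = 0.7206
Iter 8: z = -0.5453 + -0.1982i, |z|^2 = 0.3366
Iter 9: z = -0.7930 + 0.5312i, |z|^2 = 0.9110
Iter 10: z = -0.7043 + -0.5275i, |z|^2 = 0.7743
Iter 11: z = -0.8332 + 1.0580i, |z|^2 = 1.8135
Iter 12: z = -1.4762 + -1.4479i, |z|^2 = 4.2756
Escaped at iteration 12

Answer: 12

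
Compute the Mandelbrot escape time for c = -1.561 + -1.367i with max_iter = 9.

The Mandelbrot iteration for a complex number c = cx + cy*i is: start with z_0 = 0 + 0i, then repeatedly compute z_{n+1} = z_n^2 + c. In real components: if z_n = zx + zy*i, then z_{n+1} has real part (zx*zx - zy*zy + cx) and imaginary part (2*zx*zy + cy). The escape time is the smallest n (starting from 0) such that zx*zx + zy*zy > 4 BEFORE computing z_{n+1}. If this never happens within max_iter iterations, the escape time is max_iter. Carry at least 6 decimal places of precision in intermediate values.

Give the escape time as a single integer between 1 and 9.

z_0 = 0 + 0i, c = -1.5610 + -1.3670i
Iter 1: z = -1.5610 + -1.3670i, |z|^2 = 4.3054
Escaped at iteration 1

Answer: 1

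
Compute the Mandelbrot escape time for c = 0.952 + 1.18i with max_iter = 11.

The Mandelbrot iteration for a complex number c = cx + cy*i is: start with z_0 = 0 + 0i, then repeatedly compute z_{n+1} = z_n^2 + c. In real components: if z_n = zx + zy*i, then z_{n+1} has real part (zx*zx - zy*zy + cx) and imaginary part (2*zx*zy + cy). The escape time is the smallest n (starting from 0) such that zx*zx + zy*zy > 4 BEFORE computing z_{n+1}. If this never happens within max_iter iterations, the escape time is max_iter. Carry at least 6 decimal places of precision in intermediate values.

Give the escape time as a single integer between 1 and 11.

Answer: 2

Derivation:
z_0 = 0 + 0i, c = 0.9520 + 1.1800i
Iter 1: z = 0.9520 + 1.1800i, |z|^2 = 2.2987
Iter 2: z = 0.4659 + 3.4267i, |z|^2 = 11.9595
Escaped at iteration 2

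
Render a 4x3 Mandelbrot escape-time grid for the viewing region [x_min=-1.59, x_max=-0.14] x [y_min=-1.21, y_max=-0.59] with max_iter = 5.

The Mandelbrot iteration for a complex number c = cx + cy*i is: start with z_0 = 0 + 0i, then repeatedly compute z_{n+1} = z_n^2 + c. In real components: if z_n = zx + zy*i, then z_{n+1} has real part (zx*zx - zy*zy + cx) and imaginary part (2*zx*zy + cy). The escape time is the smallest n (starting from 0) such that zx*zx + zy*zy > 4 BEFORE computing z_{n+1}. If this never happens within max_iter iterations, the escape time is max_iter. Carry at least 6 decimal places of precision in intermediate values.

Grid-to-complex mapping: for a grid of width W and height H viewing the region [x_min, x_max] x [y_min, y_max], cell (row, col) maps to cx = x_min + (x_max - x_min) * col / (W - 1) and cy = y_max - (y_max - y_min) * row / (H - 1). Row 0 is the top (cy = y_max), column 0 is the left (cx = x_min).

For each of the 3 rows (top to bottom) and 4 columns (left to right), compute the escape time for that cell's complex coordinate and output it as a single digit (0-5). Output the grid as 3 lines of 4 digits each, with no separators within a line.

Answer: 3455
3345
2333

Derivation:
(row=0, col=0): c = -1.5900 + -0.5900i → escape time 3
(row=0, col=1): c = -1.1067 + -0.5900i → escape time 4
(row=0, col=2): c = -0.6233 + -0.5900i → escape time 5
(row=0, col=3): c = -0.1400 + -0.5900i → escape time 5
(row=1, col=0): c = -1.5900 + -0.9000i → escape time 3
(row=1, col=1): c = -1.1067 + -0.9000i → escape time 3
(row=1, col=2): c = -0.6233 + -0.9000i → escape time 4
(row=1, col=3): c = -0.1400 + -0.9000i → escape time 5
(row=2, col=0): c = -1.5900 + -1.2100i → escape time 2
(row=2, col=1): c = -1.1067 + -1.2100i → escape time 3
(row=2, col=2): c = -0.6233 + -1.2100i → escape time 3
(row=2, col=3): c = -0.1400 + -1.2100i → escape time 3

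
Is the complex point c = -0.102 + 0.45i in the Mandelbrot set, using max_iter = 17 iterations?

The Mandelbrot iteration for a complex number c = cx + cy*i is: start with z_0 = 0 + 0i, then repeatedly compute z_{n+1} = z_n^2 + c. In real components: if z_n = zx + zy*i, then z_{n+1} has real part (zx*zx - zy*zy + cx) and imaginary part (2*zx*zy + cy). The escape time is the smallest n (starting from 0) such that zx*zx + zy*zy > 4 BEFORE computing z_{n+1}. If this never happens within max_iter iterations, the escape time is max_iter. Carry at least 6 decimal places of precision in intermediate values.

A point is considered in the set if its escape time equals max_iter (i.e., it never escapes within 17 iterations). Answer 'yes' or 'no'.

Answer: yes

Derivation:
z_0 = 0 + 0i, c = -0.1020 + 0.4500i
Iter 1: z = -0.1020 + 0.4500i, |z|^2 = 0.2129
Iter 2: z = -0.2941 + 0.3582i, |z|^2 = 0.2148
Iter 3: z = -0.1438 + 0.2393i, |z|^2 = 0.0780
Iter 4: z = -0.1386 + 0.3812i, |z|^2 = 0.1645
Iter 5: z = -0.2281 + 0.3444i, |z|^2 = 0.1706
Iter 6: z = -0.1686 + 0.2929i, |z|^2 = 0.1142
Iter 7: z = -0.1594 + 0.3513i, |z|^2 = 0.1488
Iter 8: z = -0.2000 + 0.3380i, |z|^2 = 0.1543
Iter 9: z = -0.1763 + 0.3148i, |z|^2 = 0.1302
Iter 10: z = -0.1700 + 0.3390i, |z|^2 = 0.1438
Iter 11: z = -0.1880 + 0.3347i, |z|^2 = 0.1474
Iter 12: z = -0.1787 + 0.3241i, |z|^2 = 0.1370
Iter 13: z = -0.1751 + 0.3342i, |z|^2 = 0.1423
Iter 14: z = -0.1830 + 0.3330i, |z|^2 = 0.1443
Iter 15: z = -0.1794 + 0.3281i, |z|^2 = 0.1399
Iter 16: z = -0.1775 + 0.3323i, |z|^2 = 0.1419
Did not escape in 17 iterations → in set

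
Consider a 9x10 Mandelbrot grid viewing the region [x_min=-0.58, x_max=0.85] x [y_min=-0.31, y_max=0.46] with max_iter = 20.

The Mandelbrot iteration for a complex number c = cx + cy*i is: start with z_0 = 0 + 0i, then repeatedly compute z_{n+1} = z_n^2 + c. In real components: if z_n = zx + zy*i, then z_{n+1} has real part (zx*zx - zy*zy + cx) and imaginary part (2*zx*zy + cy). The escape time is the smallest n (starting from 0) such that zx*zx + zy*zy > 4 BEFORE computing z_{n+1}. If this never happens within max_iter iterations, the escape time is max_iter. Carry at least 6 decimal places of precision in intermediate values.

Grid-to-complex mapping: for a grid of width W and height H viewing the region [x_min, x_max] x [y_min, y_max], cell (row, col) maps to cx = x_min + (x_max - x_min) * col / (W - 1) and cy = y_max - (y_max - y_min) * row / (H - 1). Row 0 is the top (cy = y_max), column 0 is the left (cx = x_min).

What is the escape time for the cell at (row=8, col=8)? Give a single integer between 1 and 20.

Answer: 3

Derivation:
z_0 = 0 + 0i, c = 0.8500 + -0.2244i
Iter 1: z = 0.8500 + -0.2244i, |z|^2 = 0.7729
Iter 2: z = 1.5221 + -0.6060i, |z|^2 = 2.6841
Iter 3: z = 2.7996 + -2.0693i, |z|^2 = 12.1197
Escaped at iteration 3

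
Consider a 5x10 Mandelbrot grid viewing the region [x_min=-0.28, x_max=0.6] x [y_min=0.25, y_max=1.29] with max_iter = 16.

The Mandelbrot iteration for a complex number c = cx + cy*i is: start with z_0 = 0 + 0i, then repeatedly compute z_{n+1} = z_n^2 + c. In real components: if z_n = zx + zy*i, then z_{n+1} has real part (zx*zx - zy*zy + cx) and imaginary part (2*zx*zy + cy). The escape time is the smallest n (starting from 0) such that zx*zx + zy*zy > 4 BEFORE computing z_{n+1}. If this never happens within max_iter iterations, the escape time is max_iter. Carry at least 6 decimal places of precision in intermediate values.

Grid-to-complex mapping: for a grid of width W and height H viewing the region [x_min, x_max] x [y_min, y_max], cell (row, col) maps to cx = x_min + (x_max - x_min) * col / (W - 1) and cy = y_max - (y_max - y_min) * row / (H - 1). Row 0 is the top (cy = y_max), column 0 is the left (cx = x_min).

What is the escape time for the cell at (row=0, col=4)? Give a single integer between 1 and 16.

z_0 = 0 + 0i, c = 0.6000 + 1.2900i
Iter 1: z = 0.6000 + 1.2900i, |z|^2 = 2.0241
Iter 2: z = -0.7041 + 2.8380i, |z|^2 = 8.5500
Escaped at iteration 2

Answer: 2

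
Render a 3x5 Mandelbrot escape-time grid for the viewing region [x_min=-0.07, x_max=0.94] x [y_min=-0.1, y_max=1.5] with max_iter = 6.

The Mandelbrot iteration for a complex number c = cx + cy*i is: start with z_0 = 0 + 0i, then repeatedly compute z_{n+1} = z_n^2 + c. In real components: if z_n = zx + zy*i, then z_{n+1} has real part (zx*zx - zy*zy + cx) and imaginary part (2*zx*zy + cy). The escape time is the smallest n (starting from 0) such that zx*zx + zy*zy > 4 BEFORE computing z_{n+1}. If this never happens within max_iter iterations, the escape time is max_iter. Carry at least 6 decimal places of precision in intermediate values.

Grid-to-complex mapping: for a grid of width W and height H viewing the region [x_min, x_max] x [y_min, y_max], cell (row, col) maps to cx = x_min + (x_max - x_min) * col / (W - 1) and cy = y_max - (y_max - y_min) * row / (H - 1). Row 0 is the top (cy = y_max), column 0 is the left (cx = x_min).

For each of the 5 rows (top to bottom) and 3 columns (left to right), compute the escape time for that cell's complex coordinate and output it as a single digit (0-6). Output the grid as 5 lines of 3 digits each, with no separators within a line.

(row=0, col=0): c = -0.0700 + 1.5000i → escape time 2
(row=0, col=1): c = 0.4350 + 1.5000i → escape time 2
(row=0, col=2): c = 0.9400 + 1.5000i → escape time 2
(row=1, col=0): c = -0.0700 + 1.1000i → escape time 5
(row=1, col=1): c = 0.4350 + 1.1000i → escape time 2
(row=1, col=2): c = 0.9400 + 1.1000i → escape time 2
(row=2, col=0): c = -0.0700 + 0.7000i → escape time 6
(row=2, col=1): c = 0.4350 + 0.7000i → escape time 4
(row=2, col=2): c = 0.9400 + 0.7000i → escape time 2
(row=3, col=0): c = -0.0700 + 0.3000i → escape time 6
(row=3, col=1): c = 0.4350 + 0.3000i → escape time 6
(row=3, col=2): c = 0.9400 + 0.3000i → escape time 3
(row=4, col=0): c = -0.0700 + -0.1000i → escape time 6
(row=4, col=1): c = 0.4350 + -0.1000i → escape time 6
(row=4, col=2): c = 0.9400 + -0.1000i → escape time 3

Answer: 222
522
642
663
663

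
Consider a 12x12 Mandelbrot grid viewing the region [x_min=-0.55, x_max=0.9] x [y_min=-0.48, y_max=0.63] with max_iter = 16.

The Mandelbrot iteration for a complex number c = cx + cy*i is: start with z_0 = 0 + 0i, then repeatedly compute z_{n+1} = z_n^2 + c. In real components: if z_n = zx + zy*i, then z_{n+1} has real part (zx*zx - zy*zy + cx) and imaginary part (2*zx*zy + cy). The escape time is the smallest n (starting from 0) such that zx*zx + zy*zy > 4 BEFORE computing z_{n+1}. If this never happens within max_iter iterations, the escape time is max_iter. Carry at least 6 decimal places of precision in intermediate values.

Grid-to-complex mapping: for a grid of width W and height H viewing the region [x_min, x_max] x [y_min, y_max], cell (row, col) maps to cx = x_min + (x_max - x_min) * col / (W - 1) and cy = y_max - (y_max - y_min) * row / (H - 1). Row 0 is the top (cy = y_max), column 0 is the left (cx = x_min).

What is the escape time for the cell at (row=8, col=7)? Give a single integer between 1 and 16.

Answer: 16

Derivation:
z_0 = 0 + 0i, c = 0.3727 + -0.1773i
Iter 1: z = 0.3727 + -0.1773i, |z|^2 = 0.1704
Iter 2: z = 0.4802 + -0.3094i, |z|^2 = 0.3264
Iter 3: z = 0.5076 + -0.4745i, |z|^2 = 0.4828
Iter 4: z = 0.4053 + -0.6589i, |z|^2 = 0.5985
Iter 5: z = 0.1028 + -0.7114i, |z|^2 = 0.5166
Iter 6: z = -0.1228 + -0.3235i, |z|^2 = 0.1197
Iter 7: z = 0.2832 + -0.0978i, |z|^2 = 0.0898
Iter 8: z = 0.4433 + -0.2327i, |z|^2 = 0.2507
Iter 9: z = 0.5151 + -0.3836i, |z|^2 = 0.4125
Iter 10: z = 0.4910 + -0.5725i, |z|^2 = 0.5688
Iter 11: z = 0.2860 + -0.7394i, |z|^2 = 0.6285
Iter 12: z = -0.0921 + -0.6003i, |z|^2 = 0.3688
Iter 13: z = 0.0209 + -0.0667i, |z|^2 = 0.0049
Iter 14: z = 0.3687 + -0.1801i, |z|^2 = 0.1684
Iter 15: z = 0.4763 + -0.3101i, |z|^2 = 0.3230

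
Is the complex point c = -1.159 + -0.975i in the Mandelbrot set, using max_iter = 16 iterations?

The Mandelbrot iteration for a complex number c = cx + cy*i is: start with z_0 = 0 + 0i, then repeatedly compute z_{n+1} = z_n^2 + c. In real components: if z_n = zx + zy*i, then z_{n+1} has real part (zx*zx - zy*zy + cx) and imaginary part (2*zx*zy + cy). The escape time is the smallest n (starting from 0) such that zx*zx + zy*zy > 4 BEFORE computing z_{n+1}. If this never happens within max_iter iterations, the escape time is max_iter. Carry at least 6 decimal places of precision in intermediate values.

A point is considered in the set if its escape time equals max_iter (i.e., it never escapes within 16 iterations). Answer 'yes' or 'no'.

z_0 = 0 + 0i, c = -1.1590 + -0.9750i
Iter 1: z = -1.1590 + -0.9750i, |z|^2 = 2.2939
Iter 2: z = -0.7663 + 1.2851i, |z|^2 = 2.2386
Iter 3: z = -2.2231 + -2.9446i, |z|^2 = 13.6126
Escaped at iteration 3

Answer: no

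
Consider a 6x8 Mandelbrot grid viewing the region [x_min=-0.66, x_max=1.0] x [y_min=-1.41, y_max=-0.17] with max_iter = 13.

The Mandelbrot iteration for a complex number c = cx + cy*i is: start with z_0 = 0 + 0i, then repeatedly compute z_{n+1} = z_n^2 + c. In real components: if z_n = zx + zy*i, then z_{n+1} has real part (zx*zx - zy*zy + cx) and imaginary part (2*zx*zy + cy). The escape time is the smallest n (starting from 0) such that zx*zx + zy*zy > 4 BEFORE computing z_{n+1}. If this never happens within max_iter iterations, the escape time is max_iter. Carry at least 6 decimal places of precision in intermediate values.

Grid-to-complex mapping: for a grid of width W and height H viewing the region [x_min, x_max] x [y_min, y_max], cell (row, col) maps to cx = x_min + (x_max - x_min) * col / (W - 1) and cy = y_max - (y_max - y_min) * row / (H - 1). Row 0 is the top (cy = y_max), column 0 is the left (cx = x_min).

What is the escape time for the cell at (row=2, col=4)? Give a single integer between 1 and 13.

Answer: 3

Derivation:
z_0 = 0 + 0i, c = 0.6680 + -0.5243i
Iter 1: z = 0.6680 + -0.5243i, |z|^2 = 0.7211
Iter 2: z = 0.8393 + -1.2247i, |z|^2 = 2.2045
Iter 3: z = -0.1275 + -2.5802i, |z|^2 = 6.6739
Escaped at iteration 3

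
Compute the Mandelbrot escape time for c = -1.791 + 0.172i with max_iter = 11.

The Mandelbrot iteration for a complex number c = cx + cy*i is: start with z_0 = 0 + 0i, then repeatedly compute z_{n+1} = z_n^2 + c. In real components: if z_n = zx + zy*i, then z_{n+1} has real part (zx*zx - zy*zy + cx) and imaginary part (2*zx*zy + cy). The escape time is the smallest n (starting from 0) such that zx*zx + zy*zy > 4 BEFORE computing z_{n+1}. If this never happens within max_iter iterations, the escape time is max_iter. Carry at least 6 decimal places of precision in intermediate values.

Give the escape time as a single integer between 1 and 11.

z_0 = 0 + 0i, c = -1.7910 + 0.1720i
Iter 1: z = -1.7910 + 0.1720i, |z|^2 = 3.2373
Iter 2: z = 1.3871 + -0.4441i, |z|^2 = 2.1213
Iter 3: z = -0.0642 + -1.0600i, |z|^2 = 1.1278
Iter 4: z = -2.9105 + 0.3081i, |z|^2 = 8.5662
Escaped at iteration 4

Answer: 4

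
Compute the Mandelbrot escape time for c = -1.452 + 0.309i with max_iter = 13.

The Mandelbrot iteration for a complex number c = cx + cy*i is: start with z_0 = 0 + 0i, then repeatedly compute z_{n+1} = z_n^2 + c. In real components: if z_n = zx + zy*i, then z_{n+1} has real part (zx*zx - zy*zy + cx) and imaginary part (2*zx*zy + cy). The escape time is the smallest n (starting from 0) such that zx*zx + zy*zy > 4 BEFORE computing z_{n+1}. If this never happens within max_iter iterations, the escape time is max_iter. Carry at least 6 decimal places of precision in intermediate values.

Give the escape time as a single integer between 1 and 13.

Answer: 5

Derivation:
z_0 = 0 + 0i, c = -1.4520 + 0.3090i
Iter 1: z = -1.4520 + 0.3090i, |z|^2 = 2.2038
Iter 2: z = 0.5608 + -0.5883i, |z|^2 = 0.6607
Iter 3: z = -1.4836 + -0.3509i, |z|^2 = 2.3243
Iter 4: z = 0.6260 + 1.3502i, |z|^2 = 2.2149
Iter 5: z = -2.8832 + 1.9994i, |z|^2 = 12.3107
Escaped at iteration 5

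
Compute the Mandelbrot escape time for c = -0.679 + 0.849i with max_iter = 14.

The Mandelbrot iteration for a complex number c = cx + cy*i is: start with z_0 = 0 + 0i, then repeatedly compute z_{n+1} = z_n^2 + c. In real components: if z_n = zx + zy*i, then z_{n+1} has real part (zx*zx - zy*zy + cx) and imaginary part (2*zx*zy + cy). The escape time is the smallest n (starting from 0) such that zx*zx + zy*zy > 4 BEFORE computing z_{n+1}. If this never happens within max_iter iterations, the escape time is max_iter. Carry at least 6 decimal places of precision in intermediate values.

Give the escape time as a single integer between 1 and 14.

Answer: 4

Derivation:
z_0 = 0 + 0i, c = -0.6790 + 0.8490i
Iter 1: z = -0.6790 + 0.8490i, |z|^2 = 1.1818
Iter 2: z = -0.9388 + -0.3039i, |z|^2 = 0.9737
Iter 3: z = 0.1099 + 1.4197i, |z|^2 = 2.0275
Iter 4: z = -2.6824 + 1.1610i, |z|^2 = 8.5430
Escaped at iteration 4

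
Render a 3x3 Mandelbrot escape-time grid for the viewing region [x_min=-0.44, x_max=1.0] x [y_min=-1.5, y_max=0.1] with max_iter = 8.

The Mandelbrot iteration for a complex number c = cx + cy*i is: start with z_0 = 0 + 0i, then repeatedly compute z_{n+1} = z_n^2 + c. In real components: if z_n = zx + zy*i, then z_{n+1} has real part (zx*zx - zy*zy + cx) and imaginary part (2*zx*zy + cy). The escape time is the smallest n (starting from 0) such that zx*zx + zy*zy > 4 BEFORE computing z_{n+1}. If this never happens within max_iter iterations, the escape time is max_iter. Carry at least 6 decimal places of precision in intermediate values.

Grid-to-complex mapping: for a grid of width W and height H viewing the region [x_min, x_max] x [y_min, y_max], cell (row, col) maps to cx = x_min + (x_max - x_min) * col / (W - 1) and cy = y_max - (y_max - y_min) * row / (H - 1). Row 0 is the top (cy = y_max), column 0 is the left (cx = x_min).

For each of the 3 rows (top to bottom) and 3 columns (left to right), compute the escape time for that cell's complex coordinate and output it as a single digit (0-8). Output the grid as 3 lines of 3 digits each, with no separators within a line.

(row=0, col=0): c = -0.4400 + 0.1000i → escape time 8
(row=0, col=1): c = 0.2800 + 0.1000i → escape time 8
(row=0, col=2): c = 1.0000 + 0.1000i → escape time 2
(row=1, col=0): c = -0.4400 + -0.7000i → escape time 8
(row=1, col=1): c = 0.2800 + -0.7000i → escape time 6
(row=1, col=2): c = 1.0000 + -0.7000i → escape time 2
(row=2, col=0): c = -0.4400 + -1.5000i → escape time 2
(row=2, col=1): c = 0.2800 + -1.5000i → escape time 2
(row=2, col=2): c = 1.0000 + -1.5000i → escape time 2

Answer: 882
862
222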